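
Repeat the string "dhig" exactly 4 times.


Input string: 'dhig'
Operation: repeat 4 times
Concatenation: 'dhig' + 'dhig' + 'dhig' + 'dhig'
Result: dhigdhigdhigdhig


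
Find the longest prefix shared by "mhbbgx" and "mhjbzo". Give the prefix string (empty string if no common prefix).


String 1: 'mhbbgx'
String 2: 'mhjbzo'
Compare position by position:
pos 0: 'm' vs 'm' match
pos 1: 'h' vs 'h' match
pos 2: 'b' vs 'j' differ -> stop
Longest common prefix: "mh" (length 2)


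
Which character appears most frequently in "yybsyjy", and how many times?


Input: 'yybsyjy'
Operation: tally each character
Counts: 'b':1, 'j':1, 's':1, 'y':4
Maximum: 'y' appears 4 times


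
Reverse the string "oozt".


Input string: 'oozt'
Operation: reverse character order
Original order: 'o' -> 'o' -> 'z' -> 't'
Reversed order: 't' -> 'z' -> 'o' -> 'o'
Result: tzoo


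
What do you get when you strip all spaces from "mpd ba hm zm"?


Input string: 'mpd ba hm zm'
Operation: remove all spaces
Words: 'mpd', 'ba', 'hm', 'zm'
Join without spaces: mpdbahmzm


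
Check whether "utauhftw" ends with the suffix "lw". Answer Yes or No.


Input string: 'utauhftw'
Suffix to check: 'lw'
Last 2 characters of input: 'tw'
Match: False
Result: No


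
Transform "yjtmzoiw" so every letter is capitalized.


Input string: 'yjtmzoiw'
Operation: convert each letter to uppercase
Mapping: 'y'->'Y', 'j'->'J', 't'->'T', 'm'->'M', 'z'->'Z', 'o'->'O', 'i'->'I', 'w'->'W'
Result: YJTMZOIW


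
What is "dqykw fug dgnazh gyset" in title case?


Input string: 'dqykw fug dgnazh gyset'
Operation: capitalize first letter of each word
Word transformations: 'dqykw'->'Dqykw', 'fug'->'Fug', 'dgnazh'->'Dgnazh', 'gyset'->'Gyset'
Result: Dqykw Fug Dgnazh Gyset


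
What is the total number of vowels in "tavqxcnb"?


Input string: 'tavqxcnb'
Operation: count vowels (a, e, i, o, u)
Scan: s[0]='t', s[1]='a' (vowel), s[2]='v', s[3]='q', s[4]='x', s[5]='c', s[6]='n', s[7]='b'
Vowels found: 1
Result: 1


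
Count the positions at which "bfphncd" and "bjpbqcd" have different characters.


String 1: 'bfphncd'
String 2: 'bjpbqcd'
Compare each position: pos 0: 'b'=='b', pos 1: 'f'!='j', pos 2: 'p'=='p', pos 3: 'h'!='b', pos 4: 'n'!='q', pos 5: 'c'=='c', pos 6: 'd'=='d'
Differing positions: 3
Hamming distance: 3


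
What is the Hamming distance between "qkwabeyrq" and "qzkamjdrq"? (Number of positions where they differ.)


String 1: 'qkwabeyrq'
String 2: 'qzkamjdrq'
Compare each position: pos 0: 'q'=='q', pos 1: 'k'!='z', pos 2: 'w'!='k', pos 3: 'a'=='a', pos 4: 'b'!='m', pos 5: 'e'!='j', pos 6: 'y'!='d', pos 7: 'r'=='r', pos 8: 'q'=='q'
Differing positions: 5
Hamming distance: 5


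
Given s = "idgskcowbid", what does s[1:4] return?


Input string: 'idgskcowbid'
Operation: slice [1:4]
Extract characters: s[1]='d', s[2]='g', s[3]='s'
Result: dgs


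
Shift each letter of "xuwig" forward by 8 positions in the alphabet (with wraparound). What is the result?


Input: 'xuwig', shift = 8
Operation: for each letter, (position + 8) mod 26
Mapping: 'x'(23+8=31, 31 mod 26=5)->'f', 'u'(20+8=28, 28 mod 26=2)->'c', 'w'(22+8=30, 30 mod 26=4)->'e', 'i'(8+8=16)->'q', 'g'(6+8=14)->'o'
Result: fceqo


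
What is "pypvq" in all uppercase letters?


Input string: 'pypvq'
Operation: convert each letter to uppercase
Mapping: 'p'->'P', 'y'->'Y', 'p'->'P', 'v'->'V', 'q'->'Q'
Result: PYPVQ


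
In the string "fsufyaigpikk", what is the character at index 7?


Input string: 'fsufyaigpikk'
Operation: get character at index 7
Index mapping: s[0]='f', s[1]='s', s[2]='u', s[3]='f', s[4]='y', s[5]='a', s[6]='i', s[7]='g'
Result: 'g'


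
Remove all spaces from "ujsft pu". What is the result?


Input string: 'ujsft pu'
Operation: remove all spaces
Words: 'ujsft', 'pu'
Join without spaces: ujsftpu


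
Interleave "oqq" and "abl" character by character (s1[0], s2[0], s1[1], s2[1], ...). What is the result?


String 1: 'oqq'
String 2: 'abl'
Operation: alternate characters
Pairs: 'o'+'a', 'q'+'b', 'q'+'l'
Result: oaqbql


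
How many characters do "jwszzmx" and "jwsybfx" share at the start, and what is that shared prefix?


String 1: 'jwszzmx'
String 2: 'jwsybfx'
Compare position by position:
pos 0: 'j' vs 'j' match
pos 1: 'w' vs 'w' match
pos 2: 's' vs 's' match
pos 3: 'z' vs 'y' differ -> stop
Longest common prefix: "jws" (length 3)


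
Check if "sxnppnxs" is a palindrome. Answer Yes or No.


Input string: 'sxnppnxs'
Reversed: 'sxnppnxs'
Compare pairs: s[0]='s' vs s[7]='s' (match), s[1]='x' vs s[6]='x' (match), s[2]='n' vs s[5]='n' (match), s[3]='p' vs s[4]='p' (match)
Palindrome: Yes


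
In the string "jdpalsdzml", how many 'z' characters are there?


Input string: 'jdpalsdzml'
Target character: 'z'
Scan each position: s[7]='z'
Matches found at indices: 7
Total: 1


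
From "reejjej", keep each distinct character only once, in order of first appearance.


Input: 'reejjej'
Operation: keep first occurrence of each character
Scan: s[0]='r' new -> keep; s[1]='e' new -> keep; s[2]='e' seen -> skip; s[3]='j' new -> keep; s[4]='j' seen -> skip; s[5]='e' seen -> skip; s[6]='j' seen -> skip
Result: rej


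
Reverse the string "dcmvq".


Input string: 'dcmvq'
Operation: reverse character order
Original order: 'd' -> 'c' -> 'm' -> 'v' -> 'q'
Reversed order: 'q' -> 'v' -> 'm' -> 'c' -> 'd'
Result: qvmcd


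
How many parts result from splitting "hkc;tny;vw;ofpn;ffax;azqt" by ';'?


Input string: 'hkc;tny;vw;ofpn;ffax;azqt'
Delimiter: ';'
Split result: 'hkc', 'tny', 'vw', 'ofpn', 'ffax', 'azqt'
Number of parts: 6


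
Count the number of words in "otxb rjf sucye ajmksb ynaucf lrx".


Input string: 'otxb rjf sucye ajmksb ynaucf lrx'
Operation: split by spaces
Words found: 'otxb', 'rjf', 'sucye', 'ajmksb', 'ynaucf', 'lrx'
Word count: 6


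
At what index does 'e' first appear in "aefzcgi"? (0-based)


Input string: 'aefzcgi'
Target: 'e'
Scanning left to right: s[0]='a', s[1]='e'
First match at index: 1


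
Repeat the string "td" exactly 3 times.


Input string: 'td'
Operation: repeat 3 times
Concatenation: 'td' + 'td' + 'td'
Result: tdtdtd


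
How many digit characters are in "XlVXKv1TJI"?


Input string: 'XlVXKv1TJI'
Operation: count digit characters (0-9)
Scan: 'X', 'l', 'V', 'X', 'K', 'v', '1'(digit), 'T', 'J', 'I'
Digits found: 1
Result: 1


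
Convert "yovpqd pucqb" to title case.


Input string: 'yovpqd pucqb'
Operation: capitalize first letter of each word
Word transformations: 'yovpqd'->'Yovpqd', 'pucqb'->'Pucqb'
Result: Yovpqd Pucqb


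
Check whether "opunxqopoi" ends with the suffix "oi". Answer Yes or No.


Input string: 'opunxqopoi'
Suffix to check: 'oi'
Last 2 characters of input: 'oi'
Match: True
Result: Yes


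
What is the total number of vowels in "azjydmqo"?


Input string: 'azjydmqo'
Operation: count vowels (a, e, i, o, u)
Scan: s[0]='a' (vowel), s[1]='z', s[2]='j', s[3]='y', s[4]='d', s[5]='m', s[6]='q', s[7]='o' (vowel)
Vowels found: 2
Result: 2


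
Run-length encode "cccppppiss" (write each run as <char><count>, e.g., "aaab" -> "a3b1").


Input: 'cccppppiss'
Operation: identify consecutive runs
Runs: 'ccc' -> c3, 'pppp' -> p4, 'i' -> i1, 'ss' -> s2
Encoded: c3p4i1s2


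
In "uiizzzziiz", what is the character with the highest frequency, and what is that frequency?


Input: 'uiizzzziiz'
Operation: tally each character
Counts: 'i':4, 'u':1, 'z':5
Maximum: 'z' appears 5 times


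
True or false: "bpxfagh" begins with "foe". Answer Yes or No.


Input string: 'bpxfagh'
Prefix to check: 'foe'
First 3 characters of input: 'bpx'
Match: False
Result: No


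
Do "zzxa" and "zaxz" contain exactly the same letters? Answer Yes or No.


String 1: 'zzxa' -> sorted: 'axzz'
String 2: 'zaxz' -> sorted: 'axzz'
Compare sorted forms: 'axzz' == 'axzz'
Anagram: Yes


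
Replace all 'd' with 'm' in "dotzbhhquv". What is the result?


Input string: 'dotzbhhquv'
Operation: replace 'd' with 'm'
Positions of 'd': 0
After replacement: motzbhhquv


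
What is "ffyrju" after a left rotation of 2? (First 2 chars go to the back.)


Input: 'ffyrju', shift = 2
Operation: split at index 2 and swap parts
Front part s[0:2] = 'ff'
Back part s[2:] = 'yrju'
Rotated = back + front = 'yrju' + 'ff'
Result: yrjuff


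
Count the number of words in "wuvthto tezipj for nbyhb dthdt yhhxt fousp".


Input string: 'wuvthto tezipj for nbyhb dthdt yhhxt fousp'
Operation: split by spaces
Words found: 'wuvthto', 'tezipj', 'for', 'nbyhb', 'dthdt', 'yhhxt', 'fousp'
Word count: 7


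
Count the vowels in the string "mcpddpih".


Input string: 'mcpddpih'
Operation: count vowels (a, e, i, o, u)
Scan: s[0]='m', s[1]='c', s[2]='p', s[3]='d', s[4]='d', s[5]='p', s[6]='i' (vowel), s[7]='h'
Vowels found: 1
Result: 1


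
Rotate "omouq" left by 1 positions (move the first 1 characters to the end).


Input: 'omouq', shift = 1
Operation: split at index 1 and swap parts
Front part s[0:1] = 'o'
Back part s[1:] = 'mouq'
Rotated = back + front = 'mouq' + 'o'
Result: mouqo


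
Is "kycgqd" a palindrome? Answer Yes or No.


Input string: 'kycgqd'
Reversed: 'dqgcyk'
Compare pairs: s[0]='k' vs s[5]='d' (mismatch), s[1]='y' vs s[4]='q' (mismatch), s[2]='c' vs s[3]='g' (mismatch)
Palindrome: No


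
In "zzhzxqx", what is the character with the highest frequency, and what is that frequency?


Input: 'zzhzxqx'
Operation: tally each character
Counts: 'h':1, 'q':1, 'x':2, 'z':3
Maximum: 'z' appears 3 times


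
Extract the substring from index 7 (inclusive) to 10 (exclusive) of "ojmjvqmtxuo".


Input string: 'ojmjvqmtxuo'
Operation: slice [7:10]
Extract characters: s[7]='t', s[8]='x', s[9]='u'
Result: txu


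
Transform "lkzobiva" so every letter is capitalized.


Input string: 'lkzobiva'
Operation: convert each letter to uppercase
Mapping: 'l'->'L', 'k'->'K', 'z'->'Z', 'o'->'O', 'b'->'B', 'i'->'I', 'v'->'V', 'a'->'A'
Result: LKZOBIVA


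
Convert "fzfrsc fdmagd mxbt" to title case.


Input string: 'fzfrsc fdmagd mxbt'
Operation: capitalize first letter of each word
Word transformations: 'fzfrsc'->'Fzfrsc', 'fdmagd'->'Fdmagd', 'mxbt'->'Mxbt'
Result: Fzfrsc Fdmagd Mxbt


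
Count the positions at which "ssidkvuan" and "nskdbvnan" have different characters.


String 1: 'ssidkvuan'
String 2: 'nskdbvnan'
Compare each position: pos 0: 's'!='n', pos 1: 's'=='s', pos 2: 'i'!='k', pos 3: 'd'=='d', pos 4: 'k'!='b', pos 5: 'v'=='v', pos 6: 'u'!='n', pos 7: 'a'=='a', pos 8: 'n'=='n'
Differing positions: 4
Hamming distance: 4


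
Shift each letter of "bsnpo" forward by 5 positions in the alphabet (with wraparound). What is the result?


Input: 'bsnpo', shift = 5
Operation: for each letter, (position + 5) mod 26
Mapping: 'b'(1+5=6)->'g', 's'(18+5=23)->'x', 'n'(13+5=18)->'s', 'p'(15+5=20)->'u', 'o'(14+5=19)->'t'
Result: gxsut


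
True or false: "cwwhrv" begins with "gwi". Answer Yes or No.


Input string: 'cwwhrv'
Prefix to check: 'gwi'
First 3 characters of input: 'cww'
Match: False
Result: No


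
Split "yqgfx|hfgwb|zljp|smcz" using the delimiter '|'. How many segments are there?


Input string: 'yqgfx|hfgwb|zljp|smcz'
Delimiter: '|'
Split result: 'yqgfx', 'hfgwb', 'zljp', 'smcz'
Number of parts: 4


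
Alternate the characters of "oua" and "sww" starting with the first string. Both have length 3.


String 1: 'oua'
String 2: 'sww'
Operation: alternate characters
Pairs: 'o'+'s', 'u'+'w', 'a'+'w'
Result: osuwaw


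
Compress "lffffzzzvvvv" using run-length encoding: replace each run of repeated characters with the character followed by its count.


Input: 'lffffzzzvvvv'
Operation: identify consecutive runs
Runs: 'l' -> l1, 'ffff' -> f4, 'zzz' -> z3, 'vvvv' -> v4
Encoded: l1f4z3v4


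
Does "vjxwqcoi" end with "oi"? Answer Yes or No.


Input string: 'vjxwqcoi'
Suffix to check: 'oi'
Last 2 characters of input: 'oi'
Match: True
Result: Yes


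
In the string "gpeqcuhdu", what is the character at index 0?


Input string: 'gpeqcuhdu'
Operation: get character at index 0
Index mapping: s[0]='g'
Result: 'g'


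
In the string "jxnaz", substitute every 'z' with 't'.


Input string: 'jxnaz'
Operation: replace 'z' with 't'
Positions of 'z': 4
After replacement: jxnat


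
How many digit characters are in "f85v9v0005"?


Input string: 'f85v9v0005'
Operation: count digit characters (0-9)
Scan: 'f', '8'(digit), '5'(digit), 'v', '9'(digit), 'v', '0'(digit), '0'(digit), '0'(digit), '5'(digit)
Digits found: 7
Result: 7


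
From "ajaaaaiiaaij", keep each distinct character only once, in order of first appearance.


Input: 'ajaaaaiiaaij'
Operation: keep first occurrence of each character
Scan: s[0]='a' new -> keep; s[1]='j' new -> keep; s[2]='a' seen -> skip; s[3]='a' seen -> skip; s[4]='a' seen -> skip; s[5]='a' seen -> skip; s[6]='i' new -> keep; s[7]='i' seen -> skip; s[8]='a' seen -> skip; s[9]='a' seen -> skip; s[10]='i' seen -> skip; s[11]='j' seen -> skip
Result: aji


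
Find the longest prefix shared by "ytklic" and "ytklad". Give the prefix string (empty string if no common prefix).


String 1: 'ytklic'
String 2: 'ytklad'
Compare position by position:
pos 0: 'y' vs 'y' match
pos 1: 't' vs 't' match
pos 2: 'k' vs 'k' match
pos 3: 'l' vs 'l' match
pos 4: 'i' vs 'a' differ -> stop
Longest common prefix: "ytkl" (length 4)


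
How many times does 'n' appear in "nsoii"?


Input string: 'nsoii'
Target character: 'n'
Scan each position: s[0]='n'
Matches found at indices: 0
Total: 1


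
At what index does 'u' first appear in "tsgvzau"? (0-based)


Input string: 'tsgvzau'
Target: 'u'
Scanning left to right: s[0]='t', s[1]='s', s[2]='g', s[3]='v', s[4]='z', s[5]='a', s[6]='u'
First match at index: 6


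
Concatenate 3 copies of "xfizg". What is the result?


Input string: 'xfizg'
Operation: repeat 3 times
Concatenation: 'xfizg' + 'xfizg' + 'xfizg'
Result: xfizgxfizgxfizg


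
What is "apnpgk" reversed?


Input string: 'apnpgk'
Operation: reverse character order
Original order: 'a' -> 'p' -> 'n' -> 'p' -> 'g' -> 'k'
Reversed order: 'k' -> 'g' -> 'p' -> 'n' -> 'p' -> 'a'
Result: kgpnpa


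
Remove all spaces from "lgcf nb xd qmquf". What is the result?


Input string: 'lgcf nb xd qmquf'
Operation: remove all spaces
Words: 'lgcf', 'nb', 'xd', 'qmquf'
Join without spaces: lgcfnbxdqmquf


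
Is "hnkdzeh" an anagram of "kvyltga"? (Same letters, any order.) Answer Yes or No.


String 1: 'kvyltga' -> sorted: 'agkltvy'
String 2: 'hnkdzeh' -> sorted: 'dehhknz'
Compare sorted forms: 'agkltvy' != 'dehhknz'
Anagram: No


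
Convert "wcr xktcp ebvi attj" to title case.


Input string: 'wcr xktcp ebvi attj'
Operation: capitalize first letter of each word
Word transformations: 'wcr'->'Wcr', 'xktcp'->'Xktcp', 'ebvi'->'Ebvi', 'attj'->'Attj'
Result: Wcr Xktcp Ebvi Attj


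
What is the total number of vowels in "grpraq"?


Input string: 'grpraq'
Operation: count vowels (a, e, i, o, u)
Scan: s[0]='g', s[1]='r', s[2]='p', s[3]='r', s[4]='a' (vowel), s[5]='q'
Vowels found: 1
Result: 1


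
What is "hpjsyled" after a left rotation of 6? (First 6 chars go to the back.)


Input: 'hpjsyled', shift = 6
Operation: split at index 6 and swap parts
Front part s[0:6] = 'hpjsyl'
Back part s[6:] = 'ed'
Rotated = back + front = 'ed' + 'hpjsyl'
Result: edhpjsyl


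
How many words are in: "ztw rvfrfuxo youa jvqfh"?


Input string: 'ztw rvfrfuxo youa jvqfh'
Operation: split by spaces
Words found: 'ztw', 'rvfrfuxo', 'youa', 'jvqfh'
Word count: 4


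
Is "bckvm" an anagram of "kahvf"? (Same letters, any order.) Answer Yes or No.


String 1: 'kahvf' -> sorted: 'afhkv'
String 2: 'bckvm' -> sorted: 'bckmv'
Compare sorted forms: 'afhkv' != 'bckmv'
Anagram: No


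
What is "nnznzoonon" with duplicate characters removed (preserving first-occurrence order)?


Input: 'nnznzoonon'
Operation: keep first occurrence of each character
Scan: s[0]='n' new -> keep; s[1]='n' seen -> skip; s[2]='z' new -> keep; s[3]='n' seen -> skip; s[4]='z' seen -> skip; s[5]='o' new -> keep; s[6]='o' seen -> skip; s[7]='n' seen -> skip; s[8]='o' seen -> skip; s[9]='n' seen -> skip
Result: nzo


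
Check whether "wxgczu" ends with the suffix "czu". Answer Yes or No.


Input string: 'wxgczu'
Suffix to check: 'czu'
Last 3 characters of input: 'czu'
Match: True
Result: Yes


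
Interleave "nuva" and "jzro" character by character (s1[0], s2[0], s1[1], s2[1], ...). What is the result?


String 1: 'nuva'
String 2: 'jzro'
Operation: alternate characters
Pairs: 'n'+'j', 'u'+'z', 'v'+'r', 'a'+'o'
Result: njuzvrao


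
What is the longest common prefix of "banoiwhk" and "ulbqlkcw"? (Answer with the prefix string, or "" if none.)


String 1: 'banoiwhk'
String 2: 'ulbqlkcw'
Compare position by position:
pos 0: 'b' vs 'u' differ -> stop
Longest common prefix: "" (length 0)


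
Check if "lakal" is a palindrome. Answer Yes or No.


Input string: 'lakal'
Reversed: 'lakal'
Compare pairs: s[0]='l' vs s[4]='l' (match), s[1]='a' vs s[3]='a' (match)
Palindrome: Yes


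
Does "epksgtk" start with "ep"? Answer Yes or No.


Input string: 'epksgtk'
Prefix to check: 'ep'
First 2 characters of input: 'ep'
Match: True
Result: Yes


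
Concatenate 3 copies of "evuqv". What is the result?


Input string: 'evuqv'
Operation: repeat 3 times
Concatenation: 'evuqv' + 'evuqv' + 'evuqv'
Result: evuqvevuqvevuqv


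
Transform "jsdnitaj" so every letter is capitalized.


Input string: 'jsdnitaj'
Operation: convert each letter to uppercase
Mapping: 'j'->'J', 's'->'S', 'd'->'D', 'n'->'N', 'i'->'I', 't'->'T', 'a'->'A', 'j'->'J'
Result: JSDNITAJ


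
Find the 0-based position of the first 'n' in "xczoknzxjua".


Input string: 'xczoknzxjua'
Target: 'n'
Scanning left to right: s[0]='x', s[1]='c', s[2]='z', s[3]='o', s[4]='k', s[5]='n'
First match at index: 5


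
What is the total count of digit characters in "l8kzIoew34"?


Input string: 'l8kzIoew34'
Operation: count digit characters (0-9)
Scan: 'l', '8'(digit), 'k', 'z', 'I', 'o', 'e', 'w', '3'(digit), '4'(digit)
Digits found: 3
Result: 3


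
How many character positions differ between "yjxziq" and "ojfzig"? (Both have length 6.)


String 1: 'yjxziq'
String 2: 'ojfzig'
Compare each position: pos 0: 'y'!='o', pos 1: 'j'=='j', pos 2: 'x'!='f', pos 3: 'z'=='z', pos 4: 'i'=='i', pos 5: 'q'!='g'
Differing positions: 3
Hamming distance: 3


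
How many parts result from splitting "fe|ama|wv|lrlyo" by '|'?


Input string: 'fe|ama|wv|lrlyo'
Delimiter: '|'
Split result: 'fe', 'ama', 'wv', 'lrlyo'
Number of parts: 4


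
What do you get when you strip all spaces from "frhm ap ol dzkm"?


Input string: 'frhm ap ol dzkm'
Operation: remove all spaces
Words: 'frhm', 'ap', 'ol', 'dzkm'
Join without spaces: frhmapoldzkm


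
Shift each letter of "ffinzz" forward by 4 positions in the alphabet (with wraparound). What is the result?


Input: 'ffinzz', shift = 4
Operation: for each letter, (position + 4) mod 26
Mapping: 'f'(5+4=9)->'j', 'f'(5+4=9)->'j', 'i'(8+4=12)->'m', 'n'(13+4=17)->'r', 'z'(25+4=29, 29 mod 26=3)->'d', 'z'(25+4=29, 29 mod 26=3)->'d'
Result: jjmrdd


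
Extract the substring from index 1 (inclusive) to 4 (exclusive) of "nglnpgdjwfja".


Input string: 'nglnpgdjwfja'
Operation: slice [1:4]
Extract characters: s[1]='g', s[2]='l', s[3]='n'
Result: gln


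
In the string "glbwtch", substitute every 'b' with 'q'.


Input string: 'glbwtch'
Operation: replace 'b' with 'q'
Positions of 'b': 2
After replacement: glqwtch


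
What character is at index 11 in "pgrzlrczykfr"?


Input string: 'pgrzlrczykfr'
Operation: get character at index 11
Index mapping: s[0]='p', s[1]='g', s[2]='r', s[3]='z', s[4]='l', s[5]='r', s[6]='c', s[7]='z', s[8]='y', s[9]='k', s[10]='f', s[11]='r'
Result: 'r'


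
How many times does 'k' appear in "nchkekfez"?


Input string: 'nchkekfez'
Target character: 'k'
Scan each position: s[3]='k', s[5]='k'
Matches found at indices: 3, 5
Total: 2


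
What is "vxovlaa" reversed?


Input string: 'vxovlaa'
Operation: reverse character order
Original order: 'v' -> 'x' -> 'o' -> 'v' -> 'l' -> 'a' -> 'a'
Reversed order: 'a' -> 'a' -> 'l' -> 'v' -> 'o' -> 'x' -> 'v'
Result: aalvoxv


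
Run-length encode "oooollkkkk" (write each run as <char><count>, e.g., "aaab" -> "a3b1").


Input: 'oooollkkkk'
Operation: identify consecutive runs
Runs: 'oooo' -> o4, 'll' -> l2, 'kkkk' -> k4
Encoded: o4l2k4


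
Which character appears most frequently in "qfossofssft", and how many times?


Input: 'qfossofssft'
Operation: tally each character
Counts: 'f':3, 'o':2, 'q':1, 's':4, 't':1
Maximum: 's' appears 4 times


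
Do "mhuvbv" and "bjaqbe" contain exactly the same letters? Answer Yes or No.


String 1: 'mhuvbv' -> sorted: 'bhmuvv'
String 2: 'bjaqbe' -> sorted: 'abbejq'
Compare sorted forms: 'bhmuvv' != 'abbejq'
Anagram: No


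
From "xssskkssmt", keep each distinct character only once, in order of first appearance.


Input: 'xssskkssmt'
Operation: keep first occurrence of each character
Scan: s[0]='x' new -> keep; s[1]='s' new -> keep; s[2]='s' seen -> skip; s[3]='s' seen -> skip; s[4]='k' new -> keep; s[5]='k' seen -> skip; s[6]='s' seen -> skip; s[7]='s' seen -> skip; s[8]='m' new -> keep; s[9]='t' new -> keep
Result: xskmt


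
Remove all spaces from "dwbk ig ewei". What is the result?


Input string: 'dwbk ig ewei'
Operation: remove all spaces
Words: 'dwbk', 'ig', 'ewei'
Join without spaces: dwbkigewei


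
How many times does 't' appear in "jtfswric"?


Input string: 'jtfswric'
Target character: 't'
Scan each position: s[1]='t'
Matches found at indices: 1
Total: 1


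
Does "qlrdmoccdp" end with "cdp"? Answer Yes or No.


Input string: 'qlrdmoccdp'
Suffix to check: 'cdp'
Last 3 characters of input: 'cdp'
Match: True
Result: Yes


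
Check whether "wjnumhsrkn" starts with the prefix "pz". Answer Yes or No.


Input string: 'wjnumhsrkn'
Prefix to check: 'pz'
First 2 characters of input: 'wj'
Match: False
Result: No


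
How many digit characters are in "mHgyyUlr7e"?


Input string: 'mHgyyUlr7e'
Operation: count digit characters (0-9)
Scan: 'm', 'H', 'g', 'y', 'y', 'U', 'l', 'r', '7'(digit), 'e'
Digits found: 1
Result: 1


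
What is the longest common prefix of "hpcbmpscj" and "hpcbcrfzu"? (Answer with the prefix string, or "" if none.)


String 1: 'hpcbmpscj'
String 2: 'hpcbcrfzu'
Compare position by position:
pos 0: 'h' vs 'h' match
pos 1: 'p' vs 'p' match
pos 2: 'c' vs 'c' match
pos 3: 'b' vs 'b' match
pos 4: 'm' vs 'c' differ -> stop
Longest common prefix: "hpcb" (length 4)


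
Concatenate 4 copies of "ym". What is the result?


Input string: 'ym'
Operation: repeat 4 times
Concatenation: 'ym' + 'ym' + 'ym' + 'ym'
Result: ymymymym


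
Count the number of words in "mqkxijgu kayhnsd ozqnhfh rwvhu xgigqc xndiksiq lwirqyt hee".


Input string: 'mqkxijgu kayhnsd ozqnhfh rwvhu xgigqc xndiksiq lwirqyt hee'
Operation: split by spaces
Words found: 'mqkxijgu', 'kayhnsd', 'ozqnhfh', 'rwvhu', 'xgigqc', 'xndiksiq', 'lwirqyt', 'hee'
Word count: 8


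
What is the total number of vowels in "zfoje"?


Input string: 'zfoje'
Operation: count vowels (a, e, i, o, u)
Scan: s[0]='z', s[1]='f', s[2]='o' (vowel), s[3]='j', s[4]='e' (vowel)
Vowels found: 2
Result: 2


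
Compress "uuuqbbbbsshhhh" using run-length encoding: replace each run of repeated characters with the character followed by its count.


Input: 'uuuqbbbbsshhhh'
Operation: identify consecutive runs
Runs: 'uuu' -> u3, 'q' -> q1, 'bbbb' -> b4, 'ss' -> s2, 'hhhh' -> h4
Encoded: u3q1b4s2h4


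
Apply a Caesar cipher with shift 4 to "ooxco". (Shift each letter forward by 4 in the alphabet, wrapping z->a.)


Input: 'ooxco', shift = 4
Operation: for each letter, (position + 4) mod 26
Mapping: 'o'(14+4=18)->'s', 'o'(14+4=18)->'s', 'x'(23+4=27, 27 mod 26=1)->'b', 'c'(2+4=6)->'g', 'o'(14+4=18)->'s'
Result: ssbgs


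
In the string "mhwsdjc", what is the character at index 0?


Input string: 'mhwsdjc'
Operation: get character at index 0
Index mapping: s[0]='m'
Result: 'm'


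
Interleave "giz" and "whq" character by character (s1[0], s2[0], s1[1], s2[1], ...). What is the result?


String 1: 'giz'
String 2: 'whq'
Operation: alternate characters
Pairs: 'g'+'w', 'i'+'h', 'z'+'q'
Result: gwihzq


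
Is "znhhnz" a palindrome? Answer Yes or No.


Input string: 'znhhnz'
Reversed: 'znhhnz'
Compare pairs: s[0]='z' vs s[5]='z' (match), s[1]='n' vs s[4]='n' (match), s[2]='h' vs s[3]='h' (match)
Palindrome: Yes


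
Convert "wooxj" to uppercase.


Input string: 'wooxj'
Operation: convert each letter to uppercase
Mapping: 'w'->'W', 'o'->'O', 'o'->'O', 'x'->'X', 'j'->'J'
Result: WOOXJ


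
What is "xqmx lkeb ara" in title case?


Input string: 'xqmx lkeb ara'
Operation: capitalize first letter of each word
Word transformations: 'xqmx'->'Xqmx', 'lkeb'->'Lkeb', 'ara'->'Ara'
Result: Xqmx Lkeb Ara


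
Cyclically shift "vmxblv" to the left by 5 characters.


Input: 'vmxblv', shift = 5
Operation: split at index 5 and swap parts
Front part s[0:5] = 'vmxbl'
Back part s[5:] = 'v'
Rotated = back + front = 'v' + 'vmxbl'
Result: vvmxbl


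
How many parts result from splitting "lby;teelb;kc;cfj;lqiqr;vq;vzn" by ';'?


Input string: 'lby;teelb;kc;cfj;lqiqr;vq;vzn'
Delimiter: ';'
Split result: 'lby', 'teelb', 'kc', 'cfj', 'lqiqr', 'vq', 'vzn'
Number of parts: 7


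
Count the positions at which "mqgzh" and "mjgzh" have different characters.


String 1: 'mqgzh'
String 2: 'mjgzh'
Compare each position: pos 0: 'm'=='m', pos 1: 'q'!='j', pos 2: 'g'=='g', pos 3: 'z'=='z', pos 4: 'h'=='h'
Differing positions: 1
Hamming distance: 1


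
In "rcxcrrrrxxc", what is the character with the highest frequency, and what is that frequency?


Input: 'rcxcrrrrxxc'
Operation: tally each character
Counts: 'c':3, 'r':5, 'x':3
Maximum: 'r' appears 5 times


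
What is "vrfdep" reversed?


Input string: 'vrfdep'
Operation: reverse character order
Original order: 'v' -> 'r' -> 'f' -> 'd' -> 'e' -> 'p'
Reversed order: 'p' -> 'e' -> 'd' -> 'f' -> 'r' -> 'v'
Result: pedfrv


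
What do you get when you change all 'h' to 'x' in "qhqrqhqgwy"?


Input string: 'qhqrqhqgwy'
Operation: replace 'h' with 'x'
Positions of 'h': 1, 5
After replacement: qxqrqxqgwy


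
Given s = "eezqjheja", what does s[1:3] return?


Input string: 'eezqjheja'
Operation: slice [1:3]
Extract characters: s[1]='e', s[2]='z'
Result: ez


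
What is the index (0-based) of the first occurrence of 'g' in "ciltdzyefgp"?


Input string: 'ciltdzyefgp'
Target: 'g'
Scanning left to right: s[0]='c', s[1]='i', s[2]='l', s[3]='t', s[4]='d', s[5]='z', s[6]='y', s[7]='e', s[8]='f', s[9]='g'
First match at index: 9


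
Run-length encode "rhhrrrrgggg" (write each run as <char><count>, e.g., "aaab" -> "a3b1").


Input: 'rhhrrrrgggg'
Operation: identify consecutive runs
Runs: 'r' -> r1, 'hh' -> h2, 'rrrr' -> r4, 'gggg' -> g4
Encoded: r1h2r4g4


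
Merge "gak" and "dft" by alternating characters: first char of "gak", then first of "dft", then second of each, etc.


String 1: 'gak'
String 2: 'dft'
Operation: alternate characters
Pairs: 'g'+'d', 'a'+'f', 'k'+'t'
Result: gdafkt


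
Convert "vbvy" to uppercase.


Input string: 'vbvy'
Operation: convert each letter to uppercase
Mapping: 'v'->'V', 'b'->'B', 'v'->'V', 'y'->'Y'
Result: VBVY


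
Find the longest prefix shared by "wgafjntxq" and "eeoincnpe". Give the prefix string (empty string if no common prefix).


String 1: 'wgafjntxq'
String 2: 'eeoincnpe'
Compare position by position:
pos 0: 'w' vs 'e' differ -> stop
Longest common prefix: "" (length 0)


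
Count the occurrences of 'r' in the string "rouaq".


Input string: 'rouaq'
Target character: 'r'
Scan each position: s[0]='r'
Matches found at indices: 0
Total: 1


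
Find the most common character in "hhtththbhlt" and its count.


Input: 'hhtththbhlt'
Operation: tally each character
Counts: 'b':1, 'h':5, 'l':1, 't':4
Maximum: 'h' appears 5 times


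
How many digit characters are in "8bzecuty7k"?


Input string: '8bzecuty7k'
Operation: count digit characters (0-9)
Scan: '8'(digit), 'b', 'z', 'e', 'c', 'u', 't', 'y', '7'(digit), 'k'
Digits found: 2
Result: 2


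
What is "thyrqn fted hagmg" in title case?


Input string: 'thyrqn fted hagmg'
Operation: capitalize first letter of each word
Word transformations: 'thyrqn'->'Thyrqn', 'fted'->'Fted', 'hagmg'->'Hagmg'
Result: Thyrqn Fted Hagmg


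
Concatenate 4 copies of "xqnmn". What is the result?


Input string: 'xqnmn'
Operation: repeat 4 times
Concatenation: 'xqnmn' + 'xqnmn' + 'xqnmn' + 'xqnmn'
Result: xqnmnxqnmnxqnmnxqnmn


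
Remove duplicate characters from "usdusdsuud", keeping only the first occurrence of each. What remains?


Input: 'usdusdsuud'
Operation: keep first occurrence of each character
Scan: s[0]='u' new -> keep; s[1]='s' new -> keep; s[2]='d' new -> keep; s[3]='u' seen -> skip; s[4]='s' seen -> skip; s[5]='d' seen -> skip; s[6]='s' seen -> skip; s[7]='u' seen -> skip; s[8]='u' seen -> skip; s[9]='d' seen -> skip
Result: usd


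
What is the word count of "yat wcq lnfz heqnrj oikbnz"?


Input string: 'yat wcq lnfz heqnrj oikbnz'
Operation: split by spaces
Words found: 'yat', 'wcq', 'lnfz', 'heqnrj', 'oikbnz'
Word count: 5


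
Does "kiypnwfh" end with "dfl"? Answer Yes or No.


Input string: 'kiypnwfh'
Suffix to check: 'dfl'
Last 3 characters of input: 'wfh'
Match: False
Result: No


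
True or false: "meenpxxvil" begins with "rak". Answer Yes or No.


Input string: 'meenpxxvil'
Prefix to check: 'rak'
First 3 characters of input: 'mee'
Match: False
Result: No


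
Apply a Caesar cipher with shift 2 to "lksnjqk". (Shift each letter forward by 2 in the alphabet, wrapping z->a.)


Input: 'lksnjqk', shift = 2
Operation: for each letter, (position + 2) mod 26
Mapping: 'l'(11+2=13)->'n', 'k'(10+2=12)->'m', 's'(18+2=20)->'u', 'n'(13+2=15)->'p', 'j'(9+2=11)->'l', 'q'(16+2=18)->'s', 'k'(10+2=12)->'m'
Result: nmuplsm


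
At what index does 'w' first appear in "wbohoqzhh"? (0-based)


Input string: 'wbohoqzhh'
Target: 'w'
Scanning left to right: s[0]='w'
First match at index: 0


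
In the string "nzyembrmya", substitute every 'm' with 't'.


Input string: 'nzyembrmya'
Operation: replace 'm' with 't'
Positions of 'm': 4, 7
After replacement: nzyetbrtya


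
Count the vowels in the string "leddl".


Input string: 'leddl'
Operation: count vowels (a, e, i, o, u)
Scan: s[0]='l', s[1]='e' (vowel), s[2]='d', s[3]='d', s[4]='l'
Vowels found: 1
Result: 1


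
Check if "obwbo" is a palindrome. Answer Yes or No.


Input string: 'obwbo'
Reversed: 'obwbo'
Compare pairs: s[0]='o' vs s[4]='o' (match), s[1]='b' vs s[3]='b' (match)
Palindrome: Yes


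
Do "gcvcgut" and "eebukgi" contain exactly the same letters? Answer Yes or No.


String 1: 'gcvcgut' -> sorted: 'ccggtuv'
String 2: 'eebukgi' -> sorted: 'beegiku'
Compare sorted forms: 'ccggtuv' != 'beegiku'
Anagram: No


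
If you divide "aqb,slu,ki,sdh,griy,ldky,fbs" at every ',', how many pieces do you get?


Input string: 'aqb,slu,ki,sdh,griy,ldky,fbs'
Delimiter: ','
Split result: 'aqb', 'slu', 'ki', 'sdh', 'griy', 'ldky', 'fbs'
Number of parts: 7


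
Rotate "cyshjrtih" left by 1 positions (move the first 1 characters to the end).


Input: 'cyshjrtih', shift = 1
Operation: split at index 1 and swap parts
Front part s[0:1] = 'c'
Back part s[1:] = 'yshjrtih'
Rotated = back + front = 'yshjrtih' + 'c'
Result: yshjrtihc


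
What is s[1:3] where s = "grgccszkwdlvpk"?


Input string: 'grgccszkwdlvpk'
Operation: slice [1:3]
Extract characters: s[1]='r', s[2]='g'
Result: rg


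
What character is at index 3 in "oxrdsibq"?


Input string: 'oxrdsibq'
Operation: get character at index 3
Index mapping: s[0]='o', s[1]='x', s[2]='r', s[3]='d'
Result: 'd'


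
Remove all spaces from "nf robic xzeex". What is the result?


Input string: 'nf robic xzeex'
Operation: remove all spaces
Words: 'nf', 'robic', 'xzeex'
Join without spaces: nfrobicxzeex


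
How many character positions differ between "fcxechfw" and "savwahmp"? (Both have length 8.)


String 1: 'fcxechfw'
String 2: 'savwahmp'
Compare each position: pos 0: 'f'!='s', pos 1: 'c'!='a', pos 2: 'x'!='v', pos 3: 'e'!='w', pos 4: 'c'!='a', pos 5: 'h'=='h', pos 6: 'f'!='m', pos 7: 'w'!='p'
Differing positions: 7
Hamming distance: 7


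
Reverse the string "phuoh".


Input string: 'phuoh'
Operation: reverse character order
Original order: 'p' -> 'h' -> 'u' -> 'o' -> 'h'
Reversed order: 'h' -> 'o' -> 'u' -> 'h' -> 'p'
Result: houhp


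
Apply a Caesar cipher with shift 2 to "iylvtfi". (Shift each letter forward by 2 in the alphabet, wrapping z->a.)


Input: 'iylvtfi', shift = 2
Operation: for each letter, (position + 2) mod 26
Mapping: 'i'(8+2=10)->'k', 'y'(24+2=26, 26 mod 26=0)->'a', 'l'(11+2=13)->'n', 'v'(21+2=23)->'x', 't'(19+2=21)->'v', 'f'(5+2=7)->'h', 'i'(8+2=10)->'k'
Result: kanxvhk


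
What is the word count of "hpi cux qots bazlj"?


Input string: 'hpi cux qots bazlj'
Operation: split by spaces
Words found: 'hpi', 'cux', 'qots', 'bazlj'
Word count: 4


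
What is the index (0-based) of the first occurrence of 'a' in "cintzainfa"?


Input string: 'cintzainfa'
Target: 'a'
Scanning left to right: s[0]='c', s[1]='i', s[2]='n', s[3]='t', s[4]='z', s[5]='a'
First match at index: 5


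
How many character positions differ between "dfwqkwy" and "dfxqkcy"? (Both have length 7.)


String 1: 'dfwqkwy'
String 2: 'dfxqkcy'
Compare each position: pos 0: 'd'=='d', pos 1: 'f'=='f', pos 2: 'w'!='x', pos 3: 'q'=='q', pos 4: 'k'=='k', pos 5: 'w'!='c', pos 6: 'y'=='y'
Differing positions: 2
Hamming distance: 2


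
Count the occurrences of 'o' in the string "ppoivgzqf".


Input string: 'ppoivgzqf'
Target character: 'o'
Scan each position: s[2]='o'
Matches found at indices: 2
Total: 1


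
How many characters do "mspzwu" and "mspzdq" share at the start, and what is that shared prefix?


String 1: 'mspzwu'
String 2: 'mspzdq'
Compare position by position:
pos 0: 'm' vs 'm' match
pos 1: 's' vs 's' match
pos 2: 'p' vs 'p' match
pos 3: 'z' vs 'z' match
pos 4: 'w' vs 'd' differ -> stop
Longest common prefix: "mspz" (length 4)


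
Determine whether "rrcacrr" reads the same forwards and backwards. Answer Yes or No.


Input string: 'rrcacrr'
Reversed: 'rrcacrr'
Compare pairs: s[0]='r' vs s[6]='r' (match), s[1]='r' vs s[5]='r' (match), s[2]='c' vs s[4]='c' (match)
Palindrome: Yes


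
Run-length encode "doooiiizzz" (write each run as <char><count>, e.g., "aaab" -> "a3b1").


Input: 'doooiiizzz'
Operation: identify consecutive runs
Runs: 'd' -> d1, 'ooo' -> o3, 'iii' -> i3, 'zzz' -> z3
Encoded: d1o3i3z3


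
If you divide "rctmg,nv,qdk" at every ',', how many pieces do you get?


Input string: 'rctmg,nv,qdk'
Delimiter: ','
Split result: 'rctmg', 'nv', 'qdk'
Number of parts: 3


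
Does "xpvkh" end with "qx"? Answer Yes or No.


Input string: 'xpvkh'
Suffix to check: 'qx'
Last 2 characters of input: 'kh'
Match: False
Result: No


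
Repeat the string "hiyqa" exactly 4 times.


Input string: 'hiyqa'
Operation: repeat 4 times
Concatenation: 'hiyqa' + 'hiyqa' + 'hiyqa' + 'hiyqa'
Result: hiyqahiyqahiyqahiyqa


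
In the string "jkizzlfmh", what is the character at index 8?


Input string: 'jkizzlfmh'
Operation: get character at index 8
Index mapping: s[0]='j', s[1]='k', s[2]='i', s[3]='z', s[4]='z', s[5]='l', s[6]='f', s[7]='m', s[8]='h'
Result: 'h'


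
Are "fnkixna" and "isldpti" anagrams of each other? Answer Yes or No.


String 1: 'fnkixna' -> sorted: 'afiknnx'
String 2: 'isldpti' -> sorted: 'diilpst'
Compare sorted forms: 'afiknnx' != 'diilpst'
Anagram: No


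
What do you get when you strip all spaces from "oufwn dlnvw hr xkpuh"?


Input string: 'oufwn dlnvw hr xkpuh'
Operation: remove all spaces
Words: 'oufwn', 'dlnvw', 'hr', 'xkpuh'
Join without spaces: oufwndlnvwhrxkpuh


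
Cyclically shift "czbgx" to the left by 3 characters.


Input: 'czbgx', shift = 3
Operation: split at index 3 and swap parts
Front part s[0:3] = 'czb'
Back part s[3:] = 'gx'
Rotated = back + front = 'gx' + 'czb'
Result: gxczb


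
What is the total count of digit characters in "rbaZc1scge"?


Input string: 'rbaZc1scge'
Operation: count digit characters (0-9)
Scan: 'r', 'b', 'a', 'Z', 'c', '1'(digit), 's', 'c', 'g', 'e'
Digits found: 1
Result: 1


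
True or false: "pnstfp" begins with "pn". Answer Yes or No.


Input string: 'pnstfp'
Prefix to check: 'pn'
First 2 characters of input: 'pn'
Match: True
Result: Yes


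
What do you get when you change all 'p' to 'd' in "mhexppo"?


Input string: 'mhexppo'
Operation: replace 'p' with 'd'
Positions of 'p': 4, 5
After replacement: mhexddo


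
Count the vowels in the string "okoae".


Input string: 'okoae'
Operation: count vowels (a, e, i, o, u)
Scan: s[0]='o' (vowel), s[1]='k', s[2]='o' (vowel), s[3]='a' (vowel), s[4]='e' (vowel)
Vowels found: 4
Result: 4


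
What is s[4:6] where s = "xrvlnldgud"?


Input string: 'xrvlnldgud'
Operation: slice [4:6]
Extract characters: s[4]='n', s[5]='l'
Result: nl


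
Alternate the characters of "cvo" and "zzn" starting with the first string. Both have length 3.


String 1: 'cvo'
String 2: 'zzn'
Operation: alternate characters
Pairs: 'c'+'z', 'v'+'z', 'o'+'n'
Result: czvzon


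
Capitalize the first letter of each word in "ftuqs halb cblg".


Input string: 'ftuqs halb cblg'
Operation: capitalize first letter of each word
Word transformations: 'ftuqs'->'Ftuqs', 'halb'->'Halb', 'cblg'->'Cblg'
Result: Ftuqs Halb Cblg


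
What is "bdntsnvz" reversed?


Input string: 'bdntsnvz'
Operation: reverse character order
Original order: 'b' -> 'd' -> 'n' -> 't' -> 's' -> 'n' -> 'v' -> 'z'
Reversed order: 'z' -> 'v' -> 'n' -> 's' -> 't' -> 'n' -> 'd' -> 'b'
Result: zvnstndb


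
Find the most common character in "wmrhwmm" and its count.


Input: 'wmrhwmm'
Operation: tally each character
Counts: 'h':1, 'm':3, 'r':1, 'w':2
Maximum: 'm' appears 3 times


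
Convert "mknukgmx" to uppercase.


Input string: 'mknukgmx'
Operation: convert each letter to uppercase
Mapping: 'm'->'M', 'k'->'K', 'n'->'N', 'u'->'U', 'k'->'K', 'g'->'G', 'm'->'M', 'x'->'X'
Result: MKNUKGMX


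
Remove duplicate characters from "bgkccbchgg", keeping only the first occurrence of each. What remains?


Input: 'bgkccbchgg'
Operation: keep first occurrence of each character
Scan: s[0]='b' new -> keep; s[1]='g' new -> keep; s[2]='k' new -> keep; s[3]='c' new -> keep; s[4]='c' seen -> skip; s[5]='b' seen -> skip; s[6]='c' seen -> skip; s[7]='h' new -> keep; s[8]='g' seen -> skip; s[9]='g' seen -> skip
Result: bgkch


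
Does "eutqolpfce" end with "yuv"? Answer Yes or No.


Input string: 'eutqolpfce'
Suffix to check: 'yuv'
Last 3 characters of input: 'fce'
Match: False
Result: No


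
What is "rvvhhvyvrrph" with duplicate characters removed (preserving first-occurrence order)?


Input: 'rvvhhvyvrrph'
Operation: keep first occurrence of each character
Scan: s[0]='r' new -> keep; s[1]='v' new -> keep; s[2]='v' seen -> skip; s[3]='h' new -> keep; s[4]='h' seen -> skip; s[5]='v' seen -> skip; s[6]='y' new -> keep; s[7]='v' seen -> skip; s[8]='r' seen -> skip; s[9]='r' seen -> skip; s[10]='p' new -> keep; s[11]='h' seen -> skip
Result: rvhyp


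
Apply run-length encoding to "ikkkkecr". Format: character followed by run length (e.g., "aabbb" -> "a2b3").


Input: 'ikkkkecr'
Operation: identify consecutive runs
Runs: 'i' -> i1, 'kkkk' -> k4, 'e' -> e1, 'c' -> c1, 'r' -> r1
Encoded: i1k4e1c1r1
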